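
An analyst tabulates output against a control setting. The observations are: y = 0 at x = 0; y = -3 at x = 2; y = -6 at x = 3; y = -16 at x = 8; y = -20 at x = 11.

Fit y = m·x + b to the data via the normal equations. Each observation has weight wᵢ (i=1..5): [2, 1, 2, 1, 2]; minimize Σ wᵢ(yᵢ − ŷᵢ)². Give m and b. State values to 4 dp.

Setting ∂/∂m … = 0 gives: 328·m + 38·b = -610;  38·m + 8·b = -71.
det = 328·8 − 38² = 1180.
m = ((-610)·8 − 38·(-71))/1180 = -1091/590; b = (328·(-71) − 38·(-610))/1180 = -27/295.

m = -1.8492, b = -0.0915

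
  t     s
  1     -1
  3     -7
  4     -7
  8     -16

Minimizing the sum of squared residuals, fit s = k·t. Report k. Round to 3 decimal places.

AᵀA·[k]ᵀ = Aᵀs reads: 90·k = -178.
(Σt·t = 90, Σt·s = -178.)
k = (-178)/90 = -1.97778.

k = -1.978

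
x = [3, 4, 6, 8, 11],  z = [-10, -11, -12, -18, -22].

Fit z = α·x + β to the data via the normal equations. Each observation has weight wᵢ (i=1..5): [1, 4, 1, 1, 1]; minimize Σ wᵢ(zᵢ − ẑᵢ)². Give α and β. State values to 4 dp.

Setting ∂/∂α … = 0 gives: 294·α + 44·β = -664;  44·α + 8·β = -106.
(Σwᵢ·x·x = 294, Σwᵢ·x = 44, Σwᵢ·1 = 8, Σwᵢ·x·z = -664, Σwᵢ·z = -106.)
Δ = 294·8 − 44² = 416.
α = ((-664)·8 − 44·(-106))/416 = -81/52; β = (294·(-106) − 44·(-664))/416 = -487/104.

α = -1.5577, β = -4.6827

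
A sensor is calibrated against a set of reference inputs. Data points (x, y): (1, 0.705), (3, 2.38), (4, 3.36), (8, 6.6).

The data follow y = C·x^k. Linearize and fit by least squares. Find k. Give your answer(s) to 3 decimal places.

k = 1.083

With ln yᵢ as the transformed response and ln xᵢ as the regressor:
Σln x = 4.5643, Σ(ln x)² = 7.4528, Σln y = 3.6166, Σln x·ln y = 6.5568.
Equations: 7.4528·k + 4.5643·ln C = 6.5568;  4.5643·k + 4·ln C = 3.6166.
Slope k = (n·Σln x·ln y − Σln x·Σln y)/(n·Σ(ln x)² − (Σln x)²) = (4·6.5568 − 4.5643·3.6166)/8.9781 = 1.08262; ln C = (Σln y − k·Σln x)/n = -0.33123.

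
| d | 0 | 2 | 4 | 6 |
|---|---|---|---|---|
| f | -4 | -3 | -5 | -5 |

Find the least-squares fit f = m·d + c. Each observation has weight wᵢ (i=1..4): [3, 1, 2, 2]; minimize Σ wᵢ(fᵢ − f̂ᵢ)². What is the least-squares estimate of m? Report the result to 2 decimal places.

Sums needed: Σwᵢ·d·d = 108, Σwᵢ·d = 22, Σwᵢ·1 = 8.
Moment sums: Σwᵢ·d·f = -106, Σwᵢ·f = -35.
So MᵀWM·[m, c]ᵀ = MᵀWf: [[108, 22]; [22, 8]]·[m, c]ᵀ = [-106, -35]ᵀ.
Eliminating c: 8·(row 1) − 22·(row 2) gives 380·m = 8·(-106) − 22·(-35) = -78, so m = -39/190.
Then c = ((-35) − 22·(-39/190))/8 = -362/95.

m = -0.21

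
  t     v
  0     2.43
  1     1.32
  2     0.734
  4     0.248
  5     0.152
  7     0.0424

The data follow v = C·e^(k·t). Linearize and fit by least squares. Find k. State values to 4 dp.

k = -0.5680

With ln vᵢ as the transformed response and tᵢ as the regressor:
Σt = 19.0000, Σ(t)² = 95.0000, Σln v = -5.5825, Σt·ln v = -37.4618.
Equations: 95.0000·k + 19.0000·ln C = -37.4618;  19.0000·k + 6·ln C = -5.5825.
Δ = 95.0000·6 − (19.0000)² = 209.0000; k = (-37.4618·6 − 19.0000·-5.5825)/209.0000 = -0.56796, ln C = (95.0000·-5.5825 − 19.0000·-37.4618)/209.0000 = 0.86810.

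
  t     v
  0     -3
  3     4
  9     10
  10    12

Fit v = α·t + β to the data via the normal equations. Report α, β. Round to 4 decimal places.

The normal equations are: 190·α + 22·β = 222;  22·α + 4·β = 23.
det = 190·4 − 22² = 276.
α = (222·4 − 22·23)/276 = 191/138; β = (190·23 − 22·222)/276 = -257/138.

α = 1.3841, β = -1.8623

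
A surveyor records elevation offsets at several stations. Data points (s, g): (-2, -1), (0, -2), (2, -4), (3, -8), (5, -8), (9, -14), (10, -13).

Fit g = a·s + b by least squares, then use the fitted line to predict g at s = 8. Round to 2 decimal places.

From the data, Σs·s = 223, Σs = 27, Σ1 = 7.
Moment sums: Σs·g = -326, Σg = -50.
XᵀX·[a, b]ᵀ = Xᵀg becomes [[223, 27]; [27, 7]]·[a, b]ᵀ = [-326, -50]ᵀ.
Determinant 223·7 − 27² = 832.
a = ((-326)·7 − 27·(-50))/832 = -233/208; b = (223·(-50) − 27·(-326))/832 = -587/208.
At s = 8: ĝ = (-233/208)·(8) + (-587/208)·(1) = -2451/208.

ĝ = -11.78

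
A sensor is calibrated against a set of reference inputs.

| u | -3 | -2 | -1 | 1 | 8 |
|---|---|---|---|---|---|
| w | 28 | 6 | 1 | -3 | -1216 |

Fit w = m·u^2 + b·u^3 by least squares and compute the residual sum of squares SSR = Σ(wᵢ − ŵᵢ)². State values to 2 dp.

Normal-equation sums: Σu^2·u^2 = 4195, Σu^2·u^3 = 32493, Σu^3·u^3 = 262939.
Right-hand side: Σu^2·w = -77550, Σu^3·w = -623400.
So AᵀA·[m, b]ᵀ = Aᵀw: [[4195, 32493]; [32493, 262939]]·[m, b]ᵀ = [-77550, -623400]ᵀ.
Δ = 4195·262939 − 32493² = 47234056.
m = ((-77550)·262939 − 32493·(-623400))/47234056 = -67391625/23617028; b = (4195·(-623400) − 32493·(-77550))/47234056 = -47665425/23617028.
Residuals: -9582533/11808514, 7486317/5904257, 10835807/5904257, 22102983/11808514, -136112/5904257; SSR = 107911929/11808514.

SSR = 9.14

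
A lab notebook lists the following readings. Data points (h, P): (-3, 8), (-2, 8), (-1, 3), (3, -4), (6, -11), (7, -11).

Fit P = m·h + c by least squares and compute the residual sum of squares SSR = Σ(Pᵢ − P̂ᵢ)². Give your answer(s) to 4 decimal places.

SSR = 6.6861

The normal system MᵀM·[m, c]ᵀ = MᵀP is [[108, 10]; [10, 6]]·[m, c]ᵀ = [-198, -7]ᵀ.
Δ = 108·6 − 10² = 548.
m = ((-198)·6 − 10·(-7))/548 = -559/274; c = (108·(-7) − 10·(-198))/548 = 306/137.
Residuals: -97/274, 231/137, -349/274, -31/274, -136/137, 287/274; SSR = 916/137.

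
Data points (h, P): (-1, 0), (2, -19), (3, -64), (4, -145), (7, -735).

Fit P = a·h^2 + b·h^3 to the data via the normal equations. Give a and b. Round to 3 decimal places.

Setting ∂/∂a … = 0 gives: 2755·a + 18105·b = -38987;  18105·a + 122539·b = -263265.
Δ = 2755·122539 − 18105² = 9803920.
a = ((-38987)·122539 − 18105·(-263265))/9803920 = -688448/612745; b = (2755·(-263265) − 18105·(-38987))/9803920 = -242943/122549.

a = -1.124, b = -1.982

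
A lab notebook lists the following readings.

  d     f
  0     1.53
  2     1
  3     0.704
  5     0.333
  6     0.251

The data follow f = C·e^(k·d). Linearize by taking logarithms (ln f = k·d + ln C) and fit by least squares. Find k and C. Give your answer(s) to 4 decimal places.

With ln fᵢ as the transformed response and dᵢ as the regressor:
Σd = 16.0000, Σ(d)² = 74.0000, Σln f = -2.4076, Σd·ln f = -14.8448.
Normal system: [[74.0000, 16.0000]; [16.0000, 5]]·[k, ln C]ᵀ = [-14.8448, -2.4076]ᵀ.
Solving (det = 114.0000): k = -0.31318, ln C = 0.52064, so C = exp(0.52064) = 1.68310.

k = -0.3132, C = 1.6831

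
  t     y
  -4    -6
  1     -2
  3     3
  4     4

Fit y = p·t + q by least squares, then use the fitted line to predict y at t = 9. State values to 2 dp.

ŷ = 9.86

Sums needed: Σt·t = 42, Σt = 4, Σ1 = 4.
For Mᵀy: Σt·y = 47, Σy = -1.
So MᵀM·[p, q]ᵀ = Mᵀy: [[42, 4]; [4, 4]]·[p, q]ᵀ = [47, -1]ᵀ.
Δ = 42·4 − 4² = 152.
p = (47·4 − 4·(-1))/152 = 24/19; q = (42·(-1) − 4·47)/152 = -115/76.
At t = 9: ŷ = (24/19)·(9) + (-115/76)·(1) = 749/76.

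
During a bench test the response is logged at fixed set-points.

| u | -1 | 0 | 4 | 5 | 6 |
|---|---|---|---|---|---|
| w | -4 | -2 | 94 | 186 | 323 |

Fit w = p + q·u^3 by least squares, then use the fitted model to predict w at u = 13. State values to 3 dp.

ŵ = 3306.133

AᵀA·[p, q]ᵀ = Aᵀw reads: 5·p + 404·q = 597;  404·p + 66378·q = 99038.
det = 5·66378 − 404² = 168674.
p = (597·66378 − 404·99038)/168674 = -191843/84337; q = (5·99038 − 404·597)/168674 = 127001/84337.
At u = 13: ŵ = (-191843/84337)·(1) + (127001/84337)·(2197) = 278829354/84337.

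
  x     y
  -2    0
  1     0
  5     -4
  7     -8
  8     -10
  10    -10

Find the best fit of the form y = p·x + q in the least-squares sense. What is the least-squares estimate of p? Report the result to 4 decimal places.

p = -0.9854

Entries of MᵀM: Σx·x = 243, Σx = 29, Σ1 = 6.
And Σx·y = -256, Σy = -32.
MᵀM·[p, q]ᵀ = Mᵀy becomes [[243, 29]; [29, 6]]·[p, q]ᵀ = [-256, -32]ᵀ.
Δ = 243·6 − 29² = 617.
p = ((-256)·6 − 29·(-32))/617 = -608/617; q = (243·(-32) − 29·(-256))/617 = -352/617.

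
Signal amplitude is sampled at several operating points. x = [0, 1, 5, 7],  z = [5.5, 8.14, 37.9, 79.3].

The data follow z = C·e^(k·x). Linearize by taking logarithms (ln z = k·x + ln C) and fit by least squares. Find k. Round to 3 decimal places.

k = 0.382

Let Y = ln z. Fitting Y = k·x + ln C by least squares:
Σx = 13.0000, Σ(x)² = 75.0000, Σln z = 11.8097, Σx·ln z = 50.8842.
Equations: 75.0000·k + 13.0000·ln C = 50.8842;  13.0000·k + 4·ln C = 11.8097.
Slope k = (n·Σx·ln z − Σx·Σln z)/(n·Σ(x)² − (Σx)²) = (4·50.8842 − 13.0000·11.8097)/131.0000 = 0.38176; ln C = (Σln z − k·Σx)/n = 1.71172.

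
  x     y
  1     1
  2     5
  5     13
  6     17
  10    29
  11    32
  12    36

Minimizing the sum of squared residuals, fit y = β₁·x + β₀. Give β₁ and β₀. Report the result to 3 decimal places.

Normal-equation sums: Σx·x = 431, Σx = 47, Σ1 = 7.
Moment sums: Σx·y = 1252, Σy = 133.
AᵀA·[β₁, β₀]ᵀ = Aᵀy becomes [[431, 47]; [47, 7]]·[β₁, β₀]ᵀ = [1252, 133]ᵀ.
det = 431·7 − 47² = 808.
β₁ = (1252·7 − 47·133)/808 = 2513/808; β₀ = (431·133 − 47·1252)/808 = -1521/808.

β₁ = 3.110, β₀ = -1.882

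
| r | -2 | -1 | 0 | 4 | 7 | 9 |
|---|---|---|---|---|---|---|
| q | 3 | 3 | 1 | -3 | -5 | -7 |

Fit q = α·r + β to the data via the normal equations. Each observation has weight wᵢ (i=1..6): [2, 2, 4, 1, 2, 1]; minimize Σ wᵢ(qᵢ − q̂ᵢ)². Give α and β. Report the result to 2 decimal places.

α = -0.93, β = 1.29

Setting ∂/∂α … = 0 gives: 205·α + 21·β = -163;  21·α + 12·β = -4.
Eliminating β: 12·(row 1) − 21·(row 2) gives 2019·α = 12·(-163) − 21·(-4) = -1872, so α = -624/673.
Then β = ((-4) − 21·(-624/673))/12 = 2603/2019.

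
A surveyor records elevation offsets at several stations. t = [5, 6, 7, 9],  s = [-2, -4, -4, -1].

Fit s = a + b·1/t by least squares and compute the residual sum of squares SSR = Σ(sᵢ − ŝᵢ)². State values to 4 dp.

SSR = 6.3243

Setting ∂/∂a … = 0 gives: 4·a + (391/630)·b = -11;  (391/630)·a + (39901/396900)·b = -551/315.
(Σ1 = 4, Σ1/t = 391/630, Σ1/t·1/t = 39901/396900, Σs = -11, Σ1/t·s = -551/315.)
Determinant 4·(39901/396900) − (391/630)² = 83/4900.
a = ((-11)·(39901/396900) − (391/630)·(-551/315))/(83/4900) = -8029/6723; b = (4·(-551/315) − (391/630)·(-11))/(83/4900) = -7490/747.
Residuals: 8065/6723, -7628/6723, -9233/6723, 2932/2241; SSR = 42518/6723.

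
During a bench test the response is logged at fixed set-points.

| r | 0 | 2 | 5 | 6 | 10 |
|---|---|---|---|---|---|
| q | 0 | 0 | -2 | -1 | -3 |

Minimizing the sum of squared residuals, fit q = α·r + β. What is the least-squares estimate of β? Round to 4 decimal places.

Forming AᵀA = [[165, 23]; [23, 5]] and Aᵀq = [-46, -6]ᵀ gives AᵀA·[α, β]ᵀ = Aᵀq.
Eliminating β: 5·(row 1) − 23·(row 2) gives 296·α = 5·(-46) − 23·(-6) = -92, so α = -23/74.
Then β = ((-6) − 23·(-23/74))/5 = 17/74.

β = 0.2297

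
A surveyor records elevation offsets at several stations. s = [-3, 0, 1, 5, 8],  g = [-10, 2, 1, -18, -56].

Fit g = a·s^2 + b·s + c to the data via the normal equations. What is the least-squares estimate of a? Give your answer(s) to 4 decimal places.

a = -1.0192

Normal-equation sums: Σs^2·s^2 = 4803, Σs^2·s = 611, Σs^2 = 99, Σs·s = 99, Σs = 11, Σ1 = 5.
For Aᵀg: Σs^2·g = -4123, Σs·g = -507, Σg = -81.
Row-reducing yields a = -18485/18136, b = 17449/18136, c = 8453/4534.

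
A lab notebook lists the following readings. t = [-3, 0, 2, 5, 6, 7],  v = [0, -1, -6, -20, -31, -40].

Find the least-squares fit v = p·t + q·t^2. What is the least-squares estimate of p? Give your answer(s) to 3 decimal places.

p = -1.581

XᵀX·[p, q]ᵀ = Xᵀv reads: 123·p + 665·q = -578;  665·p + 4419·q = -3600.
Determinant 123·4419 − 665² = 101312.
p = ((-578)·4419 − 665·(-3600))/101312 = -80091/50656; q = (123·(-3600) − 665·(-578))/101312 = -29215/50656.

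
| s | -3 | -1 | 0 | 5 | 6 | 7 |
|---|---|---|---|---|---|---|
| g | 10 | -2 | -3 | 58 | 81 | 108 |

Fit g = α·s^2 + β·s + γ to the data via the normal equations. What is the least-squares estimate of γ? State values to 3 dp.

γ = -2.173

Sums needed: Σs^2·s^2 = 4404, Σs^2·s = 656, Σs^2 = 120, Σs·s = 120, Σs = 14, Σ1 = 6.
And Σs^2·g = 9746, Σs·g = 1504, Σg = 252.
So MᵀM·[α, β, γ]ᵀ = Mᵀg: [[4404, 656, 120]; [656, 120, 14]; [120, 14, 6]]·[α, β, γ]ᵀ = [9746, 1504, 252]ᵀ.
Row-reducing yields α = 49931/25230, β = 8276/4205, γ = -27412/12615.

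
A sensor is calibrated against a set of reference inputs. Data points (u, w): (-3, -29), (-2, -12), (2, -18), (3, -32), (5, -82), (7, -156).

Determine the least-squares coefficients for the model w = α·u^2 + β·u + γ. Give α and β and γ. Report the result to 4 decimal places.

α = -3.0075, β = -0.7762, γ = -3.1560

Setting ∂/∂α … = 0 gives: 3220·α + 468·β + 100·γ = -10363;  468·α + 100·β + 12·γ = -1523;  100·α + 12·β + 6·γ = -329.
Row-reducing yields α = -26069/8668, β = -1682/2167, γ = -6839/2167.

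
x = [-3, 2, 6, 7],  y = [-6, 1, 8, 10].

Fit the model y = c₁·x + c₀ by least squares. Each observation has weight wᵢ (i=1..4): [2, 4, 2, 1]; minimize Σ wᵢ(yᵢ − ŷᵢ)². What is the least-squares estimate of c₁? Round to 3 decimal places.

AᵀWA·[c₁, c₀]ᵀ = AᵀWy reads: 155·c₁ + 21·c₀ = 210;  21·c₁ + 9·c₀ = 18.
Δ = 155·9 − 21² = 954.
c₁ = (210·9 − 21·18)/954 = 84/53; c₀ = (155·18 − 21·210)/954 = -90/53.

c₁ = 1.585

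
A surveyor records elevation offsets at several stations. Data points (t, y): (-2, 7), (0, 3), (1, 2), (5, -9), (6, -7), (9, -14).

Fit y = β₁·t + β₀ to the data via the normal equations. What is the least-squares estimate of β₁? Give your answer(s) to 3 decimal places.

MᵀM·[β₁, β₀]ᵀ = Mᵀy reads: 147·β₁ + 19·β₀ = -225;  19·β₁ + 6·β₀ = -18.
(Σt·t = 147, Σt = 19, Σ1 = 6, Σt·y = -225, Σy = -18.)
Determinant 147·6 − 19² = 521.
β₁ = ((-225)·6 − 19·(-18))/521 = -1008/521; β₀ = (147·(-18) − 19·(-225))/521 = 1629/521.

β₁ = -1.935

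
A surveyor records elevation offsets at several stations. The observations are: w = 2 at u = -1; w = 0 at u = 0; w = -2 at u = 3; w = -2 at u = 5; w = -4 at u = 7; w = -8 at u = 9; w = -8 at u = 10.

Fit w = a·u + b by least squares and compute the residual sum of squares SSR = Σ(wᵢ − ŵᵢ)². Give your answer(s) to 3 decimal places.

SSR = 5.619

From the data, Σu·u = 265, Σu = 33, Σ1 = 7.
And Σu·w = -198, Σw = -22.
So XᵀX·[a, b]ᵀ = Xᵀw: [[265, 33]; [33, 7]]·[a, b]ᵀ = [-198, -22]ᵀ.
det = 265·7 − 33² = 766.
a = ((-198)·7 − 33·(-22))/766 = -330/383; b = (265·(-22) − 33·(-198))/766 = 352/383.
Residuals: 84/383, -352/383, -128/383, 532/383, 426/383, -446/383, -116/383; SSR = 2152/383.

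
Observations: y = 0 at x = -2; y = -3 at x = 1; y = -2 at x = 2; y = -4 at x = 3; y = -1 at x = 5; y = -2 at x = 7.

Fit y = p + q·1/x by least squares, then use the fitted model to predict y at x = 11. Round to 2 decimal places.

ŷ = -1.61

AᵀA·[p, q]ᵀ = Aᵀy reads: 6·p + (176/105)·q = -12;  (176/105)·p + (36857/22050)·q = -611/105.
Eliminating q: (36857/22050)·(row 1) − (176/105)·(row 2) gives (15919/2205)·p = (36857/22050)·(-12) − (176/105)·(-611/105) = -113606/11025, so p = -113606/79595.
Then q = ((-611/105) − (176/105)·(-113606/79595))/(36857/22050) = -32634/15919.
At x = 11: ŷ = (-113606/79595)·(1) + (-32634/15919)·(1/11) = -1412836/875545.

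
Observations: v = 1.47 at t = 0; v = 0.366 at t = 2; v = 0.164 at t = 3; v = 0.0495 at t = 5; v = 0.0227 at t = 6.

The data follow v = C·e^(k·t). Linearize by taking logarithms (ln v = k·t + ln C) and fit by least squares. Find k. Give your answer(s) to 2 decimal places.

Let Y = ln v. Fitting Y = k·t + ln C by least squares:
Over the data: Σt = 16.0000, Σ(t)² = 74.0000, Σln v = -9.2189, Σt·ln v = -45.1752.
Normal system: [[74.0000, 16.0000]; [16.0000, 5]]·[k, ln C]ᵀ = [-45.1752, -9.2189]ᵀ.
Solving (det = 114.0000): k = -0.68748, ln C = 0.35616.

k = -0.69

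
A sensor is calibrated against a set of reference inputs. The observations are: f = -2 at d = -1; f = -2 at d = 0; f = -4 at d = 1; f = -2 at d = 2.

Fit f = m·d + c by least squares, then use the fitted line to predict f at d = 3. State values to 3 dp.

f̂ = -3.000

The normal system XᵀX·[m, c]ᵀ = Xᵀf is [[6, 2]; [2, 4]]·[m, c]ᵀ = [-6, -10]ᵀ.
Determinant 6·4 − 2² = 20.
m = ((-6)·4 − 2·(-10))/20 = -1/5; c = (6·(-10) − 2·(-6))/20 = -12/5.
At d = 3: f̂ = (-1/5)·(3) + (-12/5)·(1) = -3.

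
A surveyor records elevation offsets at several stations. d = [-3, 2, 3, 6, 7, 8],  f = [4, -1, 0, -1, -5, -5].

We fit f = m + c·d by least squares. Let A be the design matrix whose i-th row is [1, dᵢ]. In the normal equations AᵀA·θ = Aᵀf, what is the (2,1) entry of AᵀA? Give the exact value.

23

Row 2 ↔ basis d, column 1 ↔ basis 1, so (AᵀA)_{2,1} = Σᵢ d = (-3)·(1) + (2)·(1) + (3)·(1) + (6)·(1) + (7)·(1) + (8)·(1) = 23.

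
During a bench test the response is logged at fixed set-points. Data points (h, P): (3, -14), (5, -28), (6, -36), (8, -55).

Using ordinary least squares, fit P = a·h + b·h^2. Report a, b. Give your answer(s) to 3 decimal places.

a = -3.397, b = -0.435

Normal-equation sums: Σh·h = 134, Σh·h^2 = 880, Σh^2·h^2 = 6098.
Right-hand side: Σh·P = -838, Σh^2·P = -5642.
Determinant 134·6098 − 880² = 42732.
a = ((-838)·6098 − 880·(-5642))/42732 = -12097/3561; b = (134·(-5642) − 880·(-838))/42732 = -1549/3561.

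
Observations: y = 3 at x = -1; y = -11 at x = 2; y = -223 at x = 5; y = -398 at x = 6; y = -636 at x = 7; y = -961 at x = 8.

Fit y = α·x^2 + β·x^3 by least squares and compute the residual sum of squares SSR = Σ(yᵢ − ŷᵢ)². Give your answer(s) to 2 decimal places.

SSR = 9.48

The normal system AᵀA·[α, β]ᵀ = Aᵀy is [[8435, 60507]; [60507, 442139]]·[α, β]ᵀ = [-112612, -824114]ᵀ.
det = 8435·442139 − 60507² = 68345416.
α = ((-112612)·442139 − 60507·(-824114))/68345416 = 37254365/34172708; β = (8435·(-824114) − 60507·(-112612))/68345416 = -68793653/34172708.
Residuals: -1764947/17086354, 6357994/8543177, 11833404/8543177, -20616469/8543177, 18458403/17086354, -475353/8543177; SSR = 161924589/17086354.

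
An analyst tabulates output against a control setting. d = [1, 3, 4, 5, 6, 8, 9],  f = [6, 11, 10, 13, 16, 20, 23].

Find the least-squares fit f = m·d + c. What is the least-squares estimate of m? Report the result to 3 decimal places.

Setting ∂/∂m … = 0 gives: 232·m + 36·c = 607;  36·m + 7·c = 99.
Eliminating c: 7·(row 1) − 36·(row 2) gives 328·m = 7·607 − 36·99 = 685, so m = 685/328.
Then c = (99 − 36·(685/328))/7 = 279/82.

m = 2.088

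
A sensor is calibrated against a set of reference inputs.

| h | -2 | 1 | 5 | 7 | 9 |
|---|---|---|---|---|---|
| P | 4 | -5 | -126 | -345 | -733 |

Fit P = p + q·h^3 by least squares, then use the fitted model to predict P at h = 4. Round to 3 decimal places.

P̂ = -66.941

The normal system XᵀX·[p, q]ᵀ = XᵀP is [[5, 1190]; [1190, 664780]]·[p, q]ᵀ = [-1205, -668479]ᵀ.
det = 5·664780 − 1190² = 1907800.
p = ((-1205)·664780 − 1190·(-668479))/1907800 = -556989/190780; q = (5·(-668479) − 1190·(-1205))/1907800 = -381689/381560.
At h = 4: P̂ = (-556989/190780)·(1) + (-381689/381560)·(64) = -12771037/190780.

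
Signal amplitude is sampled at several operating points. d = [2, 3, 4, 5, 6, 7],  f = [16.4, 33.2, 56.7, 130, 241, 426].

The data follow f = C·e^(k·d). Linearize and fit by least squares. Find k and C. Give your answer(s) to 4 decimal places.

k = 0.6589, C = 4.4471

With ln fᵢ as the transformed response and dᵢ as the regressor:
Σd = 27.0000, Σ(d)² = 139.0000, Σln f = 26.7444, Σd·ln f = 131.8808.
Normal system: [[139.0000, 27.0000]; [27.0000, 6]]·[k, ln C]ᵀ = [131.8808, 26.7444]ᵀ.
Δ = 139.0000·6 − (27.0000)² = 105.0000; k = (131.8808·6 − 27.0000·26.7444)/105.0000 = 0.65892, ln C = (139.0000·26.7444 − 27.0000·131.8808)/105.0000 = 1.49224, so C = exp(1.49224) = 4.44706.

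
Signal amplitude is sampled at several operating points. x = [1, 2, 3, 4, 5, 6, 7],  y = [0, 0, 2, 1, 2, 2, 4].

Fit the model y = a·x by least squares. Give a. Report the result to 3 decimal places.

a = 0.429

Sums needed: Σx·x = 140.
And Σx·y = 60.
AᵀA·[a]ᵀ = Aᵀy becomes [[140]]·[a]ᵀ = [60]ᵀ.
a = 60/140 = 0.428571.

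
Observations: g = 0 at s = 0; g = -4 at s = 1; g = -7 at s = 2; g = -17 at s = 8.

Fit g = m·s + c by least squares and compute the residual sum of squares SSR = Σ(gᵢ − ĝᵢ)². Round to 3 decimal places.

Setting ∂/∂m … = 0 gives: 69·m + 11·c = -154;  11·m + 4·c = -28.
det = 69·4 − 11² = 155.
m = ((-154)·4 − 11·(-28))/155 = -308/155; c = (69·(-28) − 11·(-154))/155 = -238/155.
Residuals: 238/155, -74/155, -231/155, 67/155; SSR = 774/155.

SSR = 4.994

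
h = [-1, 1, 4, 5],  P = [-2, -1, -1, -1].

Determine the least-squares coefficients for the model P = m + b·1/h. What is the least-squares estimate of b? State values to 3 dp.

Entries of MᵀM: Σ1 = 4, Σ1/h = 9/20, Σ1/h·1/h = 841/400.
Moment sums: ΣP = -5, Σ1/h·P = 11/20.
Normal equations: [[4, 9/20]; [9/20, 841/400]]·[m, b]ᵀ = [-5, 11/20]ᵀ.
Δ = 4·(841/400) − (9/20)² = 3283/400.
m = ((-5)·(841/400) − (9/20)·(11/20))/(3283/400) = -4304/3283; b = (4·(11/20) − (9/20)·(-5))/(3283/400) = 1780/3283.

b = 0.542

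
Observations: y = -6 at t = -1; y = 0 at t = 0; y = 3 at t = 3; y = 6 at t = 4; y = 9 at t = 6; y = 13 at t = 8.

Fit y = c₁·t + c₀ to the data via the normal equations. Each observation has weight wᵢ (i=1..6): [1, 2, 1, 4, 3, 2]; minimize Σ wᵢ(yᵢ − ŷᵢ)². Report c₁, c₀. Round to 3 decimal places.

c₁ = 1.814, c₀ = -1.563

The normal equations are: 310·c₁ + 52·c₀ = 481;  52·c₁ + 13·c₀ = 74.
det = 310·13 − 52² = 1326.
c₁ = (481·13 − 52·74)/1326 = 185/102; c₀ = (310·74 − 52·481)/1326 = -1036/663.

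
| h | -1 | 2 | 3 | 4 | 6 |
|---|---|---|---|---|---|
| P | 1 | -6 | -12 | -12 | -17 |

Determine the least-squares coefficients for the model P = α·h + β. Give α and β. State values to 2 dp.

Setting ∂/∂α … = 0 gives: 66·α + 14·β = -199;  14·α + 5·β = -46.
Eliminating β: 5·(row 1) − 14·(row 2) gives 134·α = 5·(-199) − 14·(-46) = -351, so α = -351/134.
Then β = ((-46) − 14·(-351/134))/5 = -125/67.

α = -2.62, β = -1.87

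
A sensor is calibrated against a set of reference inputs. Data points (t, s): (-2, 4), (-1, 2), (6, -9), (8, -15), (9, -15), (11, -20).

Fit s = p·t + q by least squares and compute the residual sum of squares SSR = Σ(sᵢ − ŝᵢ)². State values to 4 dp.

SSR = 3.9682

With design matrix M, MᵀM = [[307, 31]; [31, 6]] and Mᵀs = [-539, -53]ᵀ.
det = 307·6 − 31² = 881.
p = ((-539)·6 − 31·(-53))/881 = -1591/881; q = (307·(-53) − 31·(-539))/881 = 438/881.
Residuals: -96/881, -267/881, 1179/881, -925/881, 666/881, -557/881; SSR = 3496/881.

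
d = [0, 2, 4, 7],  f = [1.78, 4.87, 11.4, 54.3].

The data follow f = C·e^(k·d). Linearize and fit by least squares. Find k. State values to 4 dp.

Linearized form: ln f = k·d + ln C. From the 4 transformed points,
AᵀA = [[69.0000, 13.0000]; [13.0000, 4]], rhs = [40.8623, 8.5878]ᵀ  (here Σd = 13.0000, Σ(d)² = 69.0000, Σln f = 8.5878, Σd·ln f = 40.8623).
Δ = 69.0000·4 − (13.0000)² = 107.0000; k = (40.8623·4 − 13.0000·8.5878)/107.0000 = 0.48418, ln C = (69.0000·8.5878 − 13.0000·40.8623)/107.0000 = 0.57338.

k = 0.4842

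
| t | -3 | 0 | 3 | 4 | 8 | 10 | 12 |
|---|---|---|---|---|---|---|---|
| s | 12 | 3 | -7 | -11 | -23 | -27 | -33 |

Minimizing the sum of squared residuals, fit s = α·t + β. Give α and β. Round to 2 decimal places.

α = -3.02, β = 2.36

Setting ∂/∂α … = 0 gives: 342·α + 34·β = -951;  34·α + 7·β = -86.
(Σt·t = 342, Σt = 34, Σ1 = 7, Σt·s = -951, Σs = -86.)
det = 342·7 − 34² = 1238.
α = ((-951)·7 − 34·(-86))/1238 = -3733/1238; β = (342·(-86) − 34·(-951))/1238 = 1461/619.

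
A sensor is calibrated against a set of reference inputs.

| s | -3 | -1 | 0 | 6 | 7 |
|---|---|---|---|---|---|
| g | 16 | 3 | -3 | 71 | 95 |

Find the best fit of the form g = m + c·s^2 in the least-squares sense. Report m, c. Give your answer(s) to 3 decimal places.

Normal-equation sums: Σ1 = 5, Σs^2 = 95, Σs^2·s^2 = 3779.
Moment sums: Σg = 182, Σs^2·g = 7358.
Determinant 5·3779 − 95² = 9870.
m = (182·3779 − 95·7358)/9870 = -1872/1645; c = (5·7358 − 95·182)/9870 = 650/329.

m = -1.138, c = 1.976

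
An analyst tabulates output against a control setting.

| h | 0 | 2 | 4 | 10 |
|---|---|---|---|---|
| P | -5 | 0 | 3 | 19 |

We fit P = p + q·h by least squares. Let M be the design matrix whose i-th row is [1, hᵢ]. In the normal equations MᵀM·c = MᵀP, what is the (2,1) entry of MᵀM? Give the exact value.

Row 2 ↔ basis h, column 1 ↔ basis 1, so (MᵀM)_{2,1} = Σᵢ h = (0)·(1) + (2)·(1) + (4)·(1) + (10)·(1) = 16.

16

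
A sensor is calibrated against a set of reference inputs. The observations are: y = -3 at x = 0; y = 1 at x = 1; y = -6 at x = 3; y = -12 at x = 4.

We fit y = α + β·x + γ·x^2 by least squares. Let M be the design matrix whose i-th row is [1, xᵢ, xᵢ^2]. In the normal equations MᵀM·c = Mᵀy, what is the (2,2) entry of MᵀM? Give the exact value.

Row 2 ↔ basis x, column 2 ↔ basis x, so (MᵀM)_{2,2} = Σᵢ (x)·(x) = (0)·(0) + (1)·(1) + (3)·(3) + (4)·(4) = 26.

26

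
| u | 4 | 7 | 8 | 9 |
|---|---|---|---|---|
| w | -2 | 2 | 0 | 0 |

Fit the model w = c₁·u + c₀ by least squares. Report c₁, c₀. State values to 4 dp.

c₁ = 0.4286, c₀ = -3.0000

Setting ∂/∂c₁ … = 0 gives: 210·c₁ + 28·c₀ = 6;  28·c₁ + 4·c₀ = 0.
(Σu·u = 210, Σu = 28, Σ1 = 4, Σu·w = 6, Σw = 0.)
Eliminating c₀: 4·(row 1) − 28·(row 2) gives 56·c₁ = 4·6 − 28·0 = 24, so c₁ = 3/7.
Then c₀ = (0 − 28·(3/7))/4 = -3.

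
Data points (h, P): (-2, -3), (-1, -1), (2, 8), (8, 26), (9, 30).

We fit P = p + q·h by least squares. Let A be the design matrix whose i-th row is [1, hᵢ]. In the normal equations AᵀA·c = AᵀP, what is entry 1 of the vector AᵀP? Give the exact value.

60

Entry 1 ↔ basis 1, so (AᵀP)_{1} = Σᵢ Pᵢ = (1)·(-3) + (1)·(-1) + (1)·(8) + (1)·(26) + (1)·(30) = 60.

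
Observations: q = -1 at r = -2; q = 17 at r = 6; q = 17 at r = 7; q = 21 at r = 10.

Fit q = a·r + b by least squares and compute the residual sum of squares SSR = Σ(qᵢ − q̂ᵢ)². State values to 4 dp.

SSR = 7.1873

The normal system AᵀA·[a, b]ᵀ = Aᵀq is [[189, 21]; [21, 4]]·[a, b]ᵀ = [433, 54]ᵀ.
Δ = 189·4 − 21² = 315.
a = (433·4 − 21·54)/315 = 598/315; b = (189·54 − 21·433)/315 = 53/15.
Residuals: -232/315, 218/105, 8/45, -478/315; SSR = 2264/315.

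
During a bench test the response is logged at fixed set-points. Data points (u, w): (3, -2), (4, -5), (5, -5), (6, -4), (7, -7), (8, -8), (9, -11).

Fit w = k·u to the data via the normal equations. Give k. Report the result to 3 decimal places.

Sums needed: Σu·u = 280.
Moment sums: Σu·w = -287.
XᵀX·[k]ᵀ = Xᵀw becomes [[280]]·[k]ᵀ = [-287]ᵀ.
k = (-287)/280 = -1.025.

k = -1.025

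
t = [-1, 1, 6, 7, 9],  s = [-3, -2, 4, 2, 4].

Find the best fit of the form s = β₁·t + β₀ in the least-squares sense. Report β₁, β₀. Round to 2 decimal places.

Entries of XᵀX: Σt·t = 168, Σt = 22, Σ1 = 5.
For Xᵀs: Σt·s = 75, Σs = 5.
XᵀX·[β₁, β₀]ᵀ = Xᵀs becomes [[168, 22]; [22, 5]]·[β₁, β₀]ᵀ = [75, 5]ᵀ.
Δ = 168·5 − 22² = 356.
β₁ = (75·5 − 22·5)/356 = 265/356; β₀ = (168·5 − 22·75)/356 = -405/178.

β₁ = 0.74, β₀ = -2.28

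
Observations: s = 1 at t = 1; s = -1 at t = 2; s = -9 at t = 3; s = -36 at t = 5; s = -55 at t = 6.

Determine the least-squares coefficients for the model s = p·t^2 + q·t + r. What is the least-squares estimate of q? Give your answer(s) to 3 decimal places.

The normal equations are: 2019·p + 377·q + 75·r = -2964;  377·p + 75·q + 17·r = -538;  75·p + 17·q + 5·r = -100.
Row-reducing yields p = -183/88, q = 285/88, r = 2/11.

q = 3.239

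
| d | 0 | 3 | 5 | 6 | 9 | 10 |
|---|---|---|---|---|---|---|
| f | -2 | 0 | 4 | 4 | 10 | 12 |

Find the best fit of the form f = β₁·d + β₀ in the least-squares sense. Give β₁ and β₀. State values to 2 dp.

Forming AᵀA = [[251, 33]; [33, 6]] and Aᵀf = [254, 28]ᵀ gives AᵀA·[β₁, β₀]ᵀ = Aᵀf.
Eliminating β₀: 6·(row 1) − 33·(row 2) gives 417·β₁ = 6·254 − 33·28 = 600, so β₁ = 200/139.
Then β₀ = (28 − 33·(200/139))/6 = -1354/417.

β₁ = 1.44, β₀ = -3.25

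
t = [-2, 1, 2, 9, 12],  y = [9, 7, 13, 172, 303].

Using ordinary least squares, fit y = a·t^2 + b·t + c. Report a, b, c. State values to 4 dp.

a = 2.0113, b = 0.7909, c = 3.1929

From the data, Σt^2·t^2 = 27330, Σt^2·t = 2458, Σt^2 = 234, Σt·t = 234, Σt = 22, Σ1 = 5.
For Mᵀy: Σt^2·y = 57659, Σt·y = 5199, Σy = 504.
Row-reducing yields a = 130006/64639, b = 102247/129278, c = 206387/64639.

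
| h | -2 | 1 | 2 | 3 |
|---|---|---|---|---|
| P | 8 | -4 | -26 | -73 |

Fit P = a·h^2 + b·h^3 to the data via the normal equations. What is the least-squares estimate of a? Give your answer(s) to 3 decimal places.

From the data, Σh^2·h^2 = 114, Σh^2·h^3 = 244, Σh^3·h^3 = 858.
Moment sums: Σh^2·P = -733, Σh^3·P = -2247.
So XᵀX·[a, b]ᵀ = XᵀP: [[114, 244]; [244, 858]]·[a, b]ᵀ = [-733, -2247]ᵀ.
Eliminating b: 858·(row 1) − 244·(row 2) gives 38276·a = 858·(-733) − 244·(-2247) = -80646, so a = -40323/19138.
Then b = ((-2247) − 244·(-40323/19138))/858 = -38653/19138.

a = -2.107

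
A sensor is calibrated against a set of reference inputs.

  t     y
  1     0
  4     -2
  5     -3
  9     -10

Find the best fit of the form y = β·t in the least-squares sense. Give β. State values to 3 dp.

β = -0.919

Forming AᵀA = [[123]] and Aᵀy = [-113]ᵀ gives AᵀA·[β]ᵀ = Aᵀy.
Hence β = -113 / 123 ≈ -0.918699.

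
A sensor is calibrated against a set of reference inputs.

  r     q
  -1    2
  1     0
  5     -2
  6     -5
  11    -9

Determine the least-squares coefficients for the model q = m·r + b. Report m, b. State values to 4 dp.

m = -0.9106, b = 1.2064

Normal-equation sums: Σr·r = 184, Σr = 22, Σ1 = 5.
Right-hand side: Σr·q = -141, Σq = -14.
So XᵀX·[m, b]ᵀ = Xᵀq: [[184, 22]; [22, 5]]·[m, b]ᵀ = [-141, -14]ᵀ.
Δ = 184·5 − 22² = 436.
m = ((-141)·5 − 22·(-14))/436 = -397/436; b = (184·(-14) − 22·(-141))/436 = 263/218.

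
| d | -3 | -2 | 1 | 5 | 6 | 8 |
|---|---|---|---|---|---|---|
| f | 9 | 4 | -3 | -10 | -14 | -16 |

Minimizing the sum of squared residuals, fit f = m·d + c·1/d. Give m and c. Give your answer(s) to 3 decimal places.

m = -2.108, c = -1.167

From the data, Σd·d = 139, Σd·1/d = 6, Σ1/d·1/d = 20801/14400.
For Xᵀf: Σd·f = -300, Σ1/d·f = -43/3.
XᵀX·[m, c]ᵀ = Xᵀf becomes [[139, 6]; [6, 20801/14400]]·[m, c]ᵀ = [-300, -43/3]ᵀ.
Δ = 139·(20801/14400) − 6² = 2372939/14400.
m = ((-300)·(20801/14400) − 6·(-43/3))/(2372939/14400) = -5001900/2372939; c = (139·(-43/3) − 6·(-300))/(2372939/14400) = -2769600/2372939.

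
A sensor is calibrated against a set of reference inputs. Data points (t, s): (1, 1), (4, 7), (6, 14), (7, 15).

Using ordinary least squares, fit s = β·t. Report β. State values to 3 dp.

From the data, Σt·t = 102.
Moment sums: Σt·s = 218.
So XᵀX·[β]ᵀ = Xᵀs: [[102]]·[β]ᵀ = [218]ᵀ.
β = 218/102 = 2.13725.

β = 2.137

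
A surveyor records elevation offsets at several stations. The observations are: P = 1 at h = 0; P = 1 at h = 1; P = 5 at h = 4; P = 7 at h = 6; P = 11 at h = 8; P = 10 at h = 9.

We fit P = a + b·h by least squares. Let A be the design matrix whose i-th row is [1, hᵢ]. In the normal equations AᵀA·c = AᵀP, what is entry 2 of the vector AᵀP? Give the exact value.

Entry 2 ↔ basis h, so (AᵀP)_{2} = Σᵢ (h)·Pᵢ = (0)·(1) + (1)·(1) + (4)·(5) + (6)·(7) + (8)·(11) + (9)·(10) = 241.

241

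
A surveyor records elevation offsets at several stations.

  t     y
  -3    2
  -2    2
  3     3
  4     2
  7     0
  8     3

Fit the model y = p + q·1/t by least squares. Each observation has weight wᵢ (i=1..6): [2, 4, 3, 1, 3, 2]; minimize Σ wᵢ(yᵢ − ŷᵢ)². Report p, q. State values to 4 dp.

p = 1.9434, q = 0.2053

With design matrix M, MᵀWM = [[15, -31/42]; [-31/42, 24139/14112]] and MᵀWy = [29, -13/12]ᵀ.
Δ = 15·(24139/14112) − (-31/42)² = 354397/14112.
p = (29·(24139/14112) − (-31/42)·(-13/12))/(354397/14112) = 688747/354397; q = (15·(-13/12) − (-31/42)·29)/(354397/14112) = 72744/354397.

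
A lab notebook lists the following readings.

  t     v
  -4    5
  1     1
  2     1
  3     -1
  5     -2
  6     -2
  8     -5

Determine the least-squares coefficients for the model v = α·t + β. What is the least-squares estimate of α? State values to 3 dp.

α = -0.793

Sums needed: Σt·t = 155, Σt = 21, Σ1 = 7.
Right-hand side: Σt·v = -82, Σv = -3.
So XᵀX·[α, β]ᵀ = Xᵀv: [[155, 21]; [21, 7]]·[α, β]ᵀ = [-82, -3]ᵀ.
det = 155·7 − 21² = 644.
α = ((-82)·7 − 21·(-3))/644 = -73/92; β = (155·(-3) − 21·(-82))/644 = 1257/644.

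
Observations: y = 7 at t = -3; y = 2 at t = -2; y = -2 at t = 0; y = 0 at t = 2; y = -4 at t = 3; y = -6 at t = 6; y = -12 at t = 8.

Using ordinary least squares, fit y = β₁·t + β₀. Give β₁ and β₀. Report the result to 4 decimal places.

β₁ = -1.4184, β₀ = 0.6939

Normal-equation sums: Σt·t = 126, Σt = 14, Σ1 = 7.
Right-hand side: Σt·y = -169, Σy = -15.
Δ = 126·7 − 14² = 686.
β₁ = ((-169)·7 − 14·(-15))/686 = -139/98; β₀ = (126·(-15) − 14·(-169))/686 = 34/49.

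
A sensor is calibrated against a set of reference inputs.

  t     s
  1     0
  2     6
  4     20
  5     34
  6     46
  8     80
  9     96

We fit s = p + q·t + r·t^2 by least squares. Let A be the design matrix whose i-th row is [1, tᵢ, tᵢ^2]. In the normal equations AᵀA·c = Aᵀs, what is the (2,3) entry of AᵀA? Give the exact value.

1655

Row 2 ↔ basis t, column 3 ↔ basis t^2, so (AᵀA)_{2,3} = Σᵢ (t)·(t^2) = (1)·(1) + (2)·(4) + (4)·(16) + (5)·(25) + (6)·(36) + (8)·(64) + (9)·(81) = 1655.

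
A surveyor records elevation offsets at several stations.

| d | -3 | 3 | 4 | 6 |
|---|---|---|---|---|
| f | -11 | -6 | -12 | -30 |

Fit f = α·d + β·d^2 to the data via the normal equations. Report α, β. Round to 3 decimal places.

Setting ∂/∂α … = 0 gives: 70·α + 280·β = -213;  280·α + 1714·β = -1425.
Determinant 70·1714 − 280² = 41580.
α = ((-213)·1714 − 280·(-1425))/41580 = 5653/6930; β = (70·(-1425) − 280·(-213))/41580 = -191/198.

α = 0.816, β = -0.965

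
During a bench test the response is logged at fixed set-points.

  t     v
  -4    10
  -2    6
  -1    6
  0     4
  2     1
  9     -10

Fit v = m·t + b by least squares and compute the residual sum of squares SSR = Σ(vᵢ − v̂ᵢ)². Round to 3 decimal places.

With design matrix X, XᵀX = [[106, 4]; [4, 6]] and Xᵀv = [-146, 17]ᵀ.
Determinant 106·6 − 4² = 620.
m = ((-146)·6 − 4·17)/620 = -236/155; b = (106·17 − 4·(-146))/620 = 1193/310.
Residuals: 19/310, -277/310, 39/62, 47/310, 61/310, -9/62; SSR = 397/310.

SSR = 1.281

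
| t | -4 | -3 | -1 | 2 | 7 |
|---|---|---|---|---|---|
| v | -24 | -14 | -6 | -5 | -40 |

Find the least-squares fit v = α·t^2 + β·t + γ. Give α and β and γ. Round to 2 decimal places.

The normal system AᵀA·[α, β, γ]ᵀ = Aᵀv is [[2755, 259, 79]; [259, 79, 1]; [79, 1, 5]]·[α, β, γ]ᵀ = [-2496, -146, -89]ᵀ.
Solving the 3×3 system (Gaussian elimination) gives α = -19535/21282, β = 25667/21282, γ = -12550/3547.

α = -0.92, β = 1.21, γ = -3.54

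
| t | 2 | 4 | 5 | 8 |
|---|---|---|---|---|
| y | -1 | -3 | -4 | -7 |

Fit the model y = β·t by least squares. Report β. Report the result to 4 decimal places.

From the data, Σt·t = 109.
Moment sums: Σt·y = -90.
Normal equations: [[109]]·[β]ᵀ = [-90]ᵀ.
Hence β = -90 / 109 ≈ -0.825688.

β = -0.8257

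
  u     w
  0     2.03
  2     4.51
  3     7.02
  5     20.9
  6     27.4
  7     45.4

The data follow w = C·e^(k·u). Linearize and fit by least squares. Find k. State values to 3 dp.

Let Y = ln w. Fitting Y = k·u + ln C by least squares:
XᵀX = [[123.0000, 23.0000]; [23.0000, 6]], rhs = [70.6295, 14.3289]ᵀ  (here Σu = 23.0000, Σ(u)² = 123.0000, Σln w = 14.3289, Σu·ln w = 70.6295).
Solving (det = 209.0000): k = 0.45078, ln C = 0.66018.

k = 0.451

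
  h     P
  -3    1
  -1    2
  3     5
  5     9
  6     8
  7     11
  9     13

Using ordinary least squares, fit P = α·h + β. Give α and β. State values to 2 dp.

Sums needed: Σh·h = 210, Σh = 26, Σ1 = 7.
Moment sums: Σh·P = 297, ΣP = 49.
AᵀA·[α, β]ᵀ = AᵀP becomes [[210, 26]; [26, 7]]·[α, β]ᵀ = [297, 49]ᵀ.
det = 210·7 − 26² = 794.
α = (297·7 − 26·49)/794 = 805/794; β = (210·49 − 26·297)/794 = 1284/397.

α = 1.01, β = 3.23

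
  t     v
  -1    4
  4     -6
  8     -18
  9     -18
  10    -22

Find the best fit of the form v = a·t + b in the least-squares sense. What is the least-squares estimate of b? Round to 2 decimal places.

Compute the Gram sums: Σt·t = 262, Σt = 30, Σ1 = 5.
And Σt·v = -554, Σv = -60.
Normal equations: [[262, 30]; [30, 5]]·[a, b]ᵀ = [-554, -60]ᵀ.
Δ = 262·5 − 30² = 410.
a = ((-554)·5 − 30·(-60))/410 = -97/41; b = (262·(-60) − 30·(-554))/410 = 90/41.

b = 2.20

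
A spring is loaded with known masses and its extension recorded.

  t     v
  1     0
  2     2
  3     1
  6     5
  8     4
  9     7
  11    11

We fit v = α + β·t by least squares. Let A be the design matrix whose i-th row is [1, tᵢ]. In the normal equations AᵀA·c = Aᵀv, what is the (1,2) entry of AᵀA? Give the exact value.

Row 1 ↔ basis 1, column 2 ↔ basis t, so (AᵀA)_{1,2} = Σᵢ t = (1)·(1) + (1)·(2) + (1)·(3) + (1)·(6) + (1)·(8) + (1)·(9) + (1)·(11) = 40.

40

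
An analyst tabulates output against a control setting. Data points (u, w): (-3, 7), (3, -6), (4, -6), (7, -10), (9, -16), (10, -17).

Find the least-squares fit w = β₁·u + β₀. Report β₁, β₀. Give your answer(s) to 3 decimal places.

The normal system XᵀX·[β₁, β₀]ᵀ = Xᵀw is [[264, 30]; [30, 6]]·[β₁, β₀]ᵀ = [-447, -48]ᵀ.
Determinant 264·6 − 30² = 684.
β₁ = ((-447)·6 − 30·(-48))/684 = -69/38; β₀ = (264·(-48) − 30·(-447))/684 = 41/38.

β₁ = -1.816, β₀ = 1.079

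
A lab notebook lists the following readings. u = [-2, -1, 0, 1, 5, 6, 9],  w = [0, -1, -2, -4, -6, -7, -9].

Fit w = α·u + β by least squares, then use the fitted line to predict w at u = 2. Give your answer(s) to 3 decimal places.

ŵ = -3.685

The normal system MᵀM·[α, β]ᵀ = Mᵀw is [[148, 18]; [18, 7]]·[α, β]ᵀ = [-156, -29]ᵀ.
Eliminating β: 7·(row 1) − 18·(row 2) gives 712·α = 7·(-156) − 18·(-29) = -570, so α = -285/356.
Then β = ((-29) − 18·(-285/356))/7 = -371/178.
At u = 2: ŵ = (-285/356)·(2) + (-371/178)·(1) = -328/89.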